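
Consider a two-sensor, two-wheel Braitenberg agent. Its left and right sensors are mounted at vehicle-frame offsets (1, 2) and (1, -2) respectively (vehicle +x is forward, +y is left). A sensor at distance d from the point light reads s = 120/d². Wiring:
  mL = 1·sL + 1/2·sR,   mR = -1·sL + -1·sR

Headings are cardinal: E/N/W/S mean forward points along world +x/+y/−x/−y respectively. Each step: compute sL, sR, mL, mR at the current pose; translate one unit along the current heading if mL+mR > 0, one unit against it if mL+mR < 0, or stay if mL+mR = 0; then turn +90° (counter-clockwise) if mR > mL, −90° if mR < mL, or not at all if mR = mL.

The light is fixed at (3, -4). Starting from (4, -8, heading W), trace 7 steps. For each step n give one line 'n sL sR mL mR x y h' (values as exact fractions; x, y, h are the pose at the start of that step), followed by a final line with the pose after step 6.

0 10/3 30 55/3 -100/3 4 -8 W
1 40/3 24/5 236/15 -272/15 5 -8 N
2 20/3 60/29 670/87 -760/87 5 -9 E
3 8/3 120/37 476/111 -656/111 4 -9 S
4 10/3 30 55/3 -100/3 4 -8 W
5 40/3 24/5 236/15 -272/15 5 -8 N
6 20/3 60/29 670/87 -760/87 5 -9 E
final 4 -9 S

n=0: pose=(4,-8,W); sL=10/3, sR=30; mL=55/3, mR=-100/3; mL+mR=-15 → advance -1; mR−mL=-155/3 → turn -1·90°
n=1: pose=(5,-8,N); sL=40/3, sR=24/5; mL=236/15, mR=-272/15; mL+mR=-12/5 → advance -1; mR−mL=-508/15 → turn -1·90°
n=2: pose=(5,-9,E); sL=20/3, sR=60/29; mL=670/87, mR=-760/87; mL+mR=-30/29 → advance -1; mR−mL=-1430/87 → turn -1·90°
n=3: pose=(4,-9,S); sL=8/3, sR=120/37; mL=476/111, mR=-656/111; mL+mR=-60/37 → advance -1; mR−mL=-1132/111 → turn -1·90°
n=4: pose=(4,-8,W); sL=10/3, sR=30; mL=55/3, mR=-100/3; mL+mR=-15 → advance -1; mR−mL=-155/3 → turn -1·90°
n=5: pose=(5,-8,N); sL=40/3, sR=24/5; mL=236/15, mR=-272/15; mL+mR=-12/5 → advance -1; mR−mL=-508/15 → turn -1·90°
n=6: pose=(5,-9,E); sL=20/3, sR=60/29; mL=670/87, mR=-760/87; mL+mR=-30/29 → advance -1; mR−mL=-1430/87 → turn -1·90°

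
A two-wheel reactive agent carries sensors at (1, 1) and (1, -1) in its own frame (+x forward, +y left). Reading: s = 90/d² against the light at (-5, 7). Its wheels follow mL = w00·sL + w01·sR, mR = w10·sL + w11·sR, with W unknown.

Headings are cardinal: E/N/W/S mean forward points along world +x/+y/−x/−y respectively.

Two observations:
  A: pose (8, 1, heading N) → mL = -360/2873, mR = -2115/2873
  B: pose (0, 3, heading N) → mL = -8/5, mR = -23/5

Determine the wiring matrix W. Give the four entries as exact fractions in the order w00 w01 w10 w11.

obs A: pose=(8,1,N) → sL=90/169, sR=90/221, mL=-360/2873, mR=-2115/2873
obs B: pose=(0,3,N) → sL=18/5, sR=2, mL=-8/5, mR=-23/5
sensor matrix S = [[90/169, 90/221], [18/5, 2]]; det S = -1152/2873
solve [mL_A; mL_B] = S·[w00; w01] and [mR_A; mR_B] = S·[w10; w11]:
  w00 = -1, w01 = 1, w10 = -1, w11 = -1/2

-1 1 -1 -1/2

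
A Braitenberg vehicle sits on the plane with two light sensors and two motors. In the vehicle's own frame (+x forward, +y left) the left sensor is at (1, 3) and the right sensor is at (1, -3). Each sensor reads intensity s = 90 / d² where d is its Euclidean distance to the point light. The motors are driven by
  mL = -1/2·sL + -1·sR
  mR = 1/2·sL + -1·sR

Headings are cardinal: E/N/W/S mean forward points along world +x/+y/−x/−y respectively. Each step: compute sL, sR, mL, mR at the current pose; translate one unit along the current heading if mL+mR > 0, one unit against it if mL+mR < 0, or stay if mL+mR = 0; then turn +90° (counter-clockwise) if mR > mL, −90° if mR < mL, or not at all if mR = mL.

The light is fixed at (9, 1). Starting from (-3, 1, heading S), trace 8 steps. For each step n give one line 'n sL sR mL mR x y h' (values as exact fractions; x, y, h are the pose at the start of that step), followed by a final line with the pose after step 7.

n=0: pose=(-3,1,S); sL=45/41, sR=45/113; mL=-8775/9266, mR=1395/9266; mL+mR=-90/113 → advance -1; mR−mL=45/41 → turn +1·90°
n=1: pose=(-3,2,E); sL=90/137, sR=18/25; mL=-3591/3425, mR=-1341/3425; mL+mR=-36/25 → advance -1; mR−mL=90/137 → turn +1·90°
n=2: pose=(-4,2,N); sL=9/26, sR=45/52; mL=-27/26, mR=-9/13; mL+mR=-45/26 → advance -1; mR−mL=9/26 → turn +1·90°
n=3: pose=(-4,1,W); sL=18/41, sR=18/41; mL=-27/41, mR=-9/41; mL+mR=-36/41 → advance -1; mR−mL=18/41 → turn +1·90°
n=4: pose=(-3,1,S); sL=45/41, sR=45/113; mL=-8775/9266, mR=1395/9266; mL+mR=-90/113 → advance -1; mR−mL=45/41 → turn +1·90°
n=5: pose=(-3,2,E); sL=90/137, sR=18/25; mL=-3591/3425, mR=-1341/3425; mL+mR=-36/25 → advance -1; mR−mL=90/137 → turn +1·90°
n=6: pose=(-4,2,N); sL=9/26, sR=45/52; mL=-27/26, mR=-9/13; mL+mR=-45/26 → advance -1; mR−mL=9/26 → turn +1·90°
n=7: pose=(-4,1,W); sL=18/41, sR=18/41; mL=-27/41, mR=-9/41; mL+mR=-36/41 → advance -1; mR−mL=18/41 → turn +1·90°

0 45/41 45/113 -8775/9266 1395/9266 -3 1 S
1 90/137 18/25 -3591/3425 -1341/3425 -3 2 E
2 9/26 45/52 -27/26 -9/13 -4 2 N
3 18/41 18/41 -27/41 -9/41 -4 1 W
4 45/41 45/113 -8775/9266 1395/9266 -3 1 S
5 90/137 18/25 -3591/3425 -1341/3425 -3 2 E
6 9/26 45/52 -27/26 -9/13 -4 2 N
7 18/41 18/41 -27/41 -9/41 -4 1 W
final -3 1 S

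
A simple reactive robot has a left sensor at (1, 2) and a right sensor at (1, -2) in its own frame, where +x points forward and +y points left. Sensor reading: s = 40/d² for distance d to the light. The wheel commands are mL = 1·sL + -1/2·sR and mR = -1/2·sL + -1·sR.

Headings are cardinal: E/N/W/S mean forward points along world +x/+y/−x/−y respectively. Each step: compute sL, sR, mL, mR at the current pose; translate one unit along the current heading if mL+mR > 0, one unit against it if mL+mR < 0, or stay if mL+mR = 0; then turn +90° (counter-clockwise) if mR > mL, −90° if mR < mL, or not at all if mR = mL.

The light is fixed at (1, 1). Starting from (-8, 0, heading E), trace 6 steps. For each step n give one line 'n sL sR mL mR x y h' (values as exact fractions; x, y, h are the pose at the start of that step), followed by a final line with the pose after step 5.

0 8/13 40/73 324/949 -812/949 -8 0 E
1 10/17 10/37 285/629 -355/629 -9 0 S
2 8/25 8/25 4/25 -12/25 -9 1 W
3 20/61 4/5 -22/305 -294/305 -8 1 N
4 8/13 40/73 324/949 -812/949 -8 0 E
5 10/17 10/37 285/629 -355/629 -9 0 S
final -9 1 W

n=0: pose=(-8,0,E); sL=8/13, sR=40/73; mL=324/949, mR=-812/949; mL+mR=-488/949 → advance -1; mR−mL=-1136/949 → turn -1·90°
n=1: pose=(-9,0,S); sL=10/17, sR=10/37; mL=285/629, mR=-355/629; mL+mR=-70/629 → advance -1; mR−mL=-640/629 → turn -1·90°
n=2: pose=(-9,1,W); sL=8/25, sR=8/25; mL=4/25, mR=-12/25; mL+mR=-8/25 → advance -1; mR−mL=-16/25 → turn -1·90°
n=3: pose=(-8,1,N); sL=20/61, sR=4/5; mL=-22/305, mR=-294/305; mL+mR=-316/305 → advance -1; mR−mL=-272/305 → turn -1·90°
n=4: pose=(-8,0,E); sL=8/13, sR=40/73; mL=324/949, mR=-812/949; mL+mR=-488/949 → advance -1; mR−mL=-1136/949 → turn -1·90°
n=5: pose=(-9,0,S); sL=10/17, sR=10/37; mL=285/629, mR=-355/629; mL+mR=-70/629 → advance -1; mR−mL=-640/629 → turn -1·90°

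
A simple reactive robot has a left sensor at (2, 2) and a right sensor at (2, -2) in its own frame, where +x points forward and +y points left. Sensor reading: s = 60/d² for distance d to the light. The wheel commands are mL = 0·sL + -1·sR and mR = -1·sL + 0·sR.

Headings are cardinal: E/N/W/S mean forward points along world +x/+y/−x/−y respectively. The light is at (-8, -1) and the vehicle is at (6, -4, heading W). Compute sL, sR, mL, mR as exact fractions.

60/169 12/29 -12/29 -60/169

left sensor world pos  = (4, -6); dL² = 169
right sensor world pos = (4, -2); dR² = 145
sL = 60/169 = 60/169
sR = 60/145 = 12/29
mL = 0·sL + -1·sR = -12/29
mR = -1·sL + 0·sR = -60/169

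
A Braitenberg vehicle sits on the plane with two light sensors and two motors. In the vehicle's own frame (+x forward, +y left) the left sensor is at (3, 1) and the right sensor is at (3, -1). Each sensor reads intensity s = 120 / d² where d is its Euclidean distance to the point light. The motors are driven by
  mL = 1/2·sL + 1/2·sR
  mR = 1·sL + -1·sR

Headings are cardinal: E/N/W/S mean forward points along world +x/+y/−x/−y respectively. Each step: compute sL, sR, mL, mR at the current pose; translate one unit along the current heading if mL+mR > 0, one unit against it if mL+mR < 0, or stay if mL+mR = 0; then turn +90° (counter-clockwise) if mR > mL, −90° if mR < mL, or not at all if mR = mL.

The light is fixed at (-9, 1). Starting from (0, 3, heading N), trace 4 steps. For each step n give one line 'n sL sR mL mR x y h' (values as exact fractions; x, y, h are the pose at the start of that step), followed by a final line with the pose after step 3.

0 120/89 24/25 2568/2225 864/2225 0 3 N
1 3/4 30/37 231/296 -9/148 0 4 E
2 120/121 40/27 4040/3267 -1600/3267 1 4 S
3 12/5 60/29 324/145 48/145 1 3 W
final 0 3 N

n=0: pose=(0,3,N); sL=120/89, sR=24/25; mL=2568/2225, mR=864/2225; mL+mR=3432/2225 → advance +1; mR−mL=-1704/2225 → turn -1·90°
n=1: pose=(0,4,E); sL=3/4, sR=30/37; mL=231/296, mR=-9/148; mL+mR=213/296 → advance +1; mR−mL=-249/296 → turn -1·90°
n=2: pose=(1,4,S); sL=120/121, sR=40/27; mL=4040/3267, mR=-1600/3267; mL+mR=2440/3267 → advance +1; mR−mL=-1880/1089 → turn -1·90°
n=3: pose=(1,3,W); sL=12/5, sR=60/29; mL=324/145, mR=48/145; mL+mR=372/145 → advance +1; mR−mL=-276/145 → turn -1·90°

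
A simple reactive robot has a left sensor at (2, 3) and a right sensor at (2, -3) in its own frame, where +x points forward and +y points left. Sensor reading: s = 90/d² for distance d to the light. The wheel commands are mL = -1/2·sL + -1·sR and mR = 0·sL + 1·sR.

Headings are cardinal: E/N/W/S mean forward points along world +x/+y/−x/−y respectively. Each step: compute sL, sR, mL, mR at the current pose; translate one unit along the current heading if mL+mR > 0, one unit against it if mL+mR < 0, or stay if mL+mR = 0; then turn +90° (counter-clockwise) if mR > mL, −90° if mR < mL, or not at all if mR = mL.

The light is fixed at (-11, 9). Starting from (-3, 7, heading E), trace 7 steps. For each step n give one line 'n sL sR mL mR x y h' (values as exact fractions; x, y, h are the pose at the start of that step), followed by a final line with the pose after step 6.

0 90/101 18/25 -2943/2525 18/25 -3 7 E
1 45/8 9/10 -297/80 9/10 -4 7 N
2 90/61 18/5 -1323/305 18/5 -4 6 W
3 45/73 9/5 -1539/730 9/5 -3 6 S
4 90/101 18/25 -2943/2525 18/25 -3 7 E
5 45/8 9/10 -297/80 9/10 -4 7 N
6 90/61 18/5 -1323/305 18/5 -4 6 W
final -3 6 S

n=0: pose=(-3,7,E); sL=90/101, sR=18/25; mL=-2943/2525, mR=18/25; mL+mR=-45/101 → advance -1; mR−mL=4761/2525 → turn +1·90°
n=1: pose=(-4,7,N); sL=45/8, sR=9/10; mL=-297/80, mR=9/10; mL+mR=-45/16 → advance -1; mR−mL=369/80 → turn +1·90°
n=2: pose=(-4,6,W); sL=90/61, sR=18/5; mL=-1323/305, mR=18/5; mL+mR=-45/61 → advance -1; mR−mL=2421/305 → turn +1·90°
n=3: pose=(-3,6,S); sL=45/73, sR=9/5; mL=-1539/730, mR=9/5; mL+mR=-45/146 → advance -1; mR−mL=2853/730 → turn +1·90°
n=4: pose=(-3,7,E); sL=90/101, sR=18/25; mL=-2943/2525, mR=18/25; mL+mR=-45/101 → advance -1; mR−mL=4761/2525 → turn +1·90°
n=5: pose=(-4,7,N); sL=45/8, sR=9/10; mL=-297/80, mR=9/10; mL+mR=-45/16 → advance -1; mR−mL=369/80 → turn +1·90°
n=6: pose=(-4,6,W); sL=90/61, sR=18/5; mL=-1323/305, mR=18/5; mL+mR=-45/61 → advance -1; mR−mL=2421/305 → turn +1·90°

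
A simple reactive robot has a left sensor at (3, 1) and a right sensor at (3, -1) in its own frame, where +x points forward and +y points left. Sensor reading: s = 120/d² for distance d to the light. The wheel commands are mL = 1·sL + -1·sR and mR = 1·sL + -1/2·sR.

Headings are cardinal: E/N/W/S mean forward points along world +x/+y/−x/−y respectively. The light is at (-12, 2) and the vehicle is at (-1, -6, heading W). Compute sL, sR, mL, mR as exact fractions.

left sensor world pos  = (-4, -7); dL² = 145
right sensor world pos = (-4, -5); dR² = 113
sL = 120/145 = 24/29
sR = 120/113 = 120/113
mL = 1·sL + -1·sR = -768/3277
mR = 1·sL + -1/2·sR = 972/3277

24/29 120/113 -768/3277 972/3277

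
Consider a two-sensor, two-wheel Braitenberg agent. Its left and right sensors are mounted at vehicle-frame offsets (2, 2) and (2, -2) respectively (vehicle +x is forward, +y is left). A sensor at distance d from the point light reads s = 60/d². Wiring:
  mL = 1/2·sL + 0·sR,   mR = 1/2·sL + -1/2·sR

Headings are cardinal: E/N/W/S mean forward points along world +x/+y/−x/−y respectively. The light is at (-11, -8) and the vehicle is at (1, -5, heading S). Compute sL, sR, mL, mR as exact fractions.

left sensor world pos  = (3, -7); dL² = 197
right sensor world pos = (-1, -7); dR² = 101
sL = 60/197 = 60/197
sR = 60/101 = 60/101
mL = 1/2·sL + 0·sR = 30/197
mR = 1/2·sL + -1/2·sR = -2880/19897

60/197 60/101 30/197 -2880/19897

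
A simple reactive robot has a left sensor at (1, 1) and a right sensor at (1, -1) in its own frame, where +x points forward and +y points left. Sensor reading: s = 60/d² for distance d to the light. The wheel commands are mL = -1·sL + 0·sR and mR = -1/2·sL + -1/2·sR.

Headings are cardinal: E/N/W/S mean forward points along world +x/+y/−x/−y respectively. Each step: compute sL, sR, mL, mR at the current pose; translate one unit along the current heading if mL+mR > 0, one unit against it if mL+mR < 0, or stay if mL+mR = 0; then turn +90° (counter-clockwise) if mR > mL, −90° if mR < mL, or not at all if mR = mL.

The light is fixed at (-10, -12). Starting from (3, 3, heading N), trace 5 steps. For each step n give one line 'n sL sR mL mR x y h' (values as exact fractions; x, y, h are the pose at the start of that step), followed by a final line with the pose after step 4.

0 3/20 15/113 -3/20 -639/4520 3 3 N
1 60/313 20/123 -60/313 -6820/38499 3 2 W
2 30/197 30/169 -30/197 -5490/33293 4 2 S
3 12/73 12/85 -12/73 -948/6205 4 3 W
4 15/113 15/98 -15/113 -3165/22148 5 3 S
final 5 4 W

n=0: pose=(3,3,N); sL=3/20, sR=15/113; mL=-3/20, mR=-639/4520; mL+mR=-1317/4520 → advance -1; mR−mL=39/4520 → turn +1·90°
n=1: pose=(3,2,W); sL=60/313, sR=20/123; mL=-60/313, mR=-6820/38499; mL+mR=-14200/38499 → advance -1; mR−mL=560/38499 → turn +1·90°
n=2: pose=(4,2,S); sL=30/197, sR=30/169; mL=-30/197, mR=-5490/33293; mL+mR=-10560/33293 → advance -1; mR−mL=-420/33293 → turn -1·90°
n=3: pose=(4,3,W); sL=12/73, sR=12/85; mL=-12/73, mR=-948/6205; mL+mR=-1968/6205 → advance -1; mR−mL=72/6205 → turn +1·90°
n=4: pose=(5,3,S); sL=15/113, sR=15/98; mL=-15/113, mR=-3165/22148; mL+mR=-6105/22148 → advance -1; mR−mL=-225/22148 → turn -1·90°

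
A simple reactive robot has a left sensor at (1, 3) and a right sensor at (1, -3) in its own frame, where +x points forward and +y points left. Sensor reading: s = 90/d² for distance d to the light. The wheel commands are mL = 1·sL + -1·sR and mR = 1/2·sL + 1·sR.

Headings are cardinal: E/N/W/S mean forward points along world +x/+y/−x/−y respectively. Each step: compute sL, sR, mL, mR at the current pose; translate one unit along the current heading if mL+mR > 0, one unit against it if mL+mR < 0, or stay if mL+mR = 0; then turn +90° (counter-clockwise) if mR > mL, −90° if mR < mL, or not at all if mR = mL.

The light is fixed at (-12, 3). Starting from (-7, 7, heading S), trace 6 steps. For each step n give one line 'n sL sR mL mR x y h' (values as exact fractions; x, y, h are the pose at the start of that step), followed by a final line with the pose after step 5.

n=0: pose=(-7,7,S); sL=90/73, sR=90/13; mL=-5400/949, mR=7155/949; mL+mR=135/73 → advance +1; mR−mL=12555/949 → turn +1·90°
n=1: pose=(-7,6,E); sL=5/4, sR=5/2; mL=-5/4, mR=25/8; mL+mR=15/8 → advance +1; mR−mL=35/8 → turn +1·90°
n=2: pose=(-6,6,N); sL=18/5, sR=90/97; mL=1296/485, mR=1323/485; mL+mR=27/5 → advance +1; mR−mL=27/485 → turn +1·90°
n=3: pose=(-6,7,W); sL=45/13, sR=45/37; mL=1080/481, mR=2835/962; mL+mR=135/26 → advance +1; mR−mL=675/962 → turn +1·90°
n=4: pose=(-7,7,S); sL=90/73, sR=90/13; mL=-5400/949, mR=7155/949; mL+mR=135/73 → advance +1; mR−mL=12555/949 → turn +1·90°
n=5: pose=(-7,6,E); sL=5/4, sR=5/2; mL=-5/4, mR=25/8; mL+mR=15/8 → advance +1; mR−mL=35/8 → turn +1·90°

0 90/73 90/13 -5400/949 7155/949 -7 7 S
1 5/4 5/2 -5/4 25/8 -7 6 E
2 18/5 90/97 1296/485 1323/485 -6 6 N
3 45/13 45/37 1080/481 2835/962 -6 7 W
4 90/73 90/13 -5400/949 7155/949 -7 7 S
5 5/4 5/2 -5/4 25/8 -7 6 E
final -6 6 N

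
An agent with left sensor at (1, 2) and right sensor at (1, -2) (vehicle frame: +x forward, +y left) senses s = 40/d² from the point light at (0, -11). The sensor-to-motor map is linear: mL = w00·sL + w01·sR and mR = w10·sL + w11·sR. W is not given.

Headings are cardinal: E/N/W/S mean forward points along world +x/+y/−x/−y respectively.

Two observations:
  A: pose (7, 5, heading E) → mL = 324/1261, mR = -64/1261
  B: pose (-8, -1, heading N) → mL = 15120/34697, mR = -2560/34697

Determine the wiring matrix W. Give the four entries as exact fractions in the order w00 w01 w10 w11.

1 1 1 -1

obs A: pose=(7,5,E) → sL=10/97, sR=2/13, mL=324/1261, mR=-64/1261
obs B: pose=(-8,-1,N) → sL=40/221, sR=40/157, mL=15120/34697, mR=-2560/34697
sensor matrix S = [[10/97, 2/13], [40/221, 40/157]]; det S = -69120/43752917
solve [mL_A; mL_B] = S·[w00; w01] and [mR_A; mR_B] = S·[w10; w11]:
  w00 = 1, w01 = 1, w10 = 1, w11 = -1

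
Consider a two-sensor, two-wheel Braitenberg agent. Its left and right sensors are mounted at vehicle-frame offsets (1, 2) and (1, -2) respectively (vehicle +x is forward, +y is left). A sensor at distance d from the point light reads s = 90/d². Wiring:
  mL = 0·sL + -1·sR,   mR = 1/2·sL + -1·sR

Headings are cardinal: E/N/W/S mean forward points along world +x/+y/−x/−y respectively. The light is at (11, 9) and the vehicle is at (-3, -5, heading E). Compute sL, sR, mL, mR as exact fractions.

left sensor world pos  = (-2, -3); dL² = 313
right sensor world pos = (-2, -7); dR² = 425
sL = 90/313 = 90/313
sR = 90/425 = 18/85
mL = 0·sL + -1·sR = -18/85
mR = 1/2·sL + -1·sR = -1809/26605

90/313 18/85 -18/85 -1809/26605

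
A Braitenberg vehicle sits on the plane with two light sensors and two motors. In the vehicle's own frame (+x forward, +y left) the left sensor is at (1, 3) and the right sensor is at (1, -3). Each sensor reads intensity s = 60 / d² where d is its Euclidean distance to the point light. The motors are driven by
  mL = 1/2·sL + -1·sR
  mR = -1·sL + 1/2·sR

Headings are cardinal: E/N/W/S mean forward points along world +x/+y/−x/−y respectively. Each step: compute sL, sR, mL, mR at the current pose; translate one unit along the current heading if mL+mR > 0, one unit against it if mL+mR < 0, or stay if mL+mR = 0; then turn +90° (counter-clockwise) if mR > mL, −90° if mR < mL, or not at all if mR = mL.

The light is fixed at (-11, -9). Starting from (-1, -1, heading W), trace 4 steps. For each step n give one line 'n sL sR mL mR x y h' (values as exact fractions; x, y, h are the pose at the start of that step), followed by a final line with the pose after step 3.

n=0: pose=(-1,-1,W); sL=30/53, sR=30/101; mL=-75/5353, mR=-2235/5353; mL+mR=-2310/5353 → advance -1; mR−mL=-2160/5353 → turn -1·90°
n=1: pose=(0,-1,N); sL=12/29, sR=60/277; mL=-78/8033, mR=-2454/8033; mL+mR=-2532/8033 → advance -1; mR−mL=-2376/8033 → turn -1·90°
n=2: pose=(0,-2,E); sL=15/61, sR=3/8; mL=-123/488, mR=-57/976; mL+mR=-303/976 → advance -1; mR−mL=189/976 → turn +1·90°
n=3: pose=(-1,-2,N); sL=60/113, sR=60/233; mL=210/26329, mR=-10590/26329; mL+mR=-10380/26329 → advance -1; mR−mL=-10800/26329 → turn -1·90°

0 30/53 30/101 -75/5353 -2235/5353 -1 -1 W
1 12/29 60/277 -78/8033 -2454/8033 0 -1 N
2 15/61 3/8 -123/488 -57/976 0 -2 E
3 60/113 60/233 210/26329 -10590/26329 -1 -2 N
final -1 -3 E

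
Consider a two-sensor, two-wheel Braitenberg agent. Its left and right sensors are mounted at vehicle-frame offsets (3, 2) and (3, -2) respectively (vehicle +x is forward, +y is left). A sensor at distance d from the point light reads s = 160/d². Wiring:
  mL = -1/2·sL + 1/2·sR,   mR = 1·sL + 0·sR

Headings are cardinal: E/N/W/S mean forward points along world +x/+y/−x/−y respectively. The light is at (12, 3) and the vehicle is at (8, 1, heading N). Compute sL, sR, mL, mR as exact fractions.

160/37 32 512/37 160/37

left sensor world pos  = (6, 4); dL² = 37
right sensor world pos = (10, 4); dR² = 5
sL = 160/37 = 160/37
sR = 160/5 = 32
mL = -1/2·sL + 1/2·sR = 512/37
mR = 1·sL + 0·sR = 160/37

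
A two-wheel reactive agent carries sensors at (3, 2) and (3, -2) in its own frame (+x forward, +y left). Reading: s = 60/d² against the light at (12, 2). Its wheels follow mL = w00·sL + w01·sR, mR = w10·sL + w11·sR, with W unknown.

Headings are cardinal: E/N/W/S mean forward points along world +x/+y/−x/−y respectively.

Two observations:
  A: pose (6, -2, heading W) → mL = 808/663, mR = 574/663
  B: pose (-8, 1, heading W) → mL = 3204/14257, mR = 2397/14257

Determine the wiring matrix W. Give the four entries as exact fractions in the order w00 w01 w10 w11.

obs A: pose=(6,-2,W) → sL=20/39, sR=12/17, mL=808/663, mR=574/663
obs B: pose=(-8,1,W) → sL=30/269, sR=6/53, mL=3204/14257, mR=2397/14257
sensor matrix S = [[20/39, 12/17], [30/269, 6/53]]; det S = -65120/3150797
solve [mL_A; mL_B] = S·[w00; w01] and [mR_A; mR_B] = S·[w10; w11]:
  w00 = 1, w01 = 1, w10 = 1, w11 = 1/2

1 1 1 1/2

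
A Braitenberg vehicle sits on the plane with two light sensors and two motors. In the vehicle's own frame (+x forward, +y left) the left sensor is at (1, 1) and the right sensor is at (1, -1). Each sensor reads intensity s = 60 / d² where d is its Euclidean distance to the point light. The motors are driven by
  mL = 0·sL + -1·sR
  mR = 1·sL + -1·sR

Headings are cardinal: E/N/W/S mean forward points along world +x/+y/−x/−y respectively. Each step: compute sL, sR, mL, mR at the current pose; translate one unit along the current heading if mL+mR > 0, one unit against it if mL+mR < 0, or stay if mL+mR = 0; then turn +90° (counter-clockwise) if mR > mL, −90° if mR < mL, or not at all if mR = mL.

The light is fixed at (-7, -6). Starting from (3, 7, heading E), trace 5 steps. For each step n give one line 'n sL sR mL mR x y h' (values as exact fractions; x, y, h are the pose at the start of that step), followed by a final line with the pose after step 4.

0 60/317 12/53 -12/53 -624/16801 3 7 E
1 3/13 15/74 -15/74 27/962 2 7 N
2 12/37 60/233 -60/233 576/8621 2 6 W
3 30/121 30/101 -30/101 -600/12221 3 6 S
4 60/317 12/53 -12/53 -624/16801 3 7 E
final 2 7 N

n=0: pose=(3,7,E); sL=60/317, sR=12/53; mL=-12/53, mR=-624/16801; mL+mR=-4428/16801 → advance -1; mR−mL=60/317 → turn +1·90°
n=1: pose=(2,7,N); sL=3/13, sR=15/74; mL=-15/74, mR=27/962; mL+mR=-84/481 → advance -1; mR−mL=3/13 → turn +1·90°
n=2: pose=(2,6,W); sL=12/37, sR=60/233; mL=-60/233, mR=576/8621; mL+mR=-1644/8621 → advance -1; mR−mL=12/37 → turn +1·90°
n=3: pose=(3,6,S); sL=30/121, sR=30/101; mL=-30/101, mR=-600/12221; mL+mR=-4230/12221 → advance -1; mR−mL=30/121 → turn +1·90°
n=4: pose=(3,7,E); sL=60/317, sR=12/53; mL=-12/53, mR=-624/16801; mL+mR=-4428/16801 → advance -1; mR−mL=60/317 → turn +1·90°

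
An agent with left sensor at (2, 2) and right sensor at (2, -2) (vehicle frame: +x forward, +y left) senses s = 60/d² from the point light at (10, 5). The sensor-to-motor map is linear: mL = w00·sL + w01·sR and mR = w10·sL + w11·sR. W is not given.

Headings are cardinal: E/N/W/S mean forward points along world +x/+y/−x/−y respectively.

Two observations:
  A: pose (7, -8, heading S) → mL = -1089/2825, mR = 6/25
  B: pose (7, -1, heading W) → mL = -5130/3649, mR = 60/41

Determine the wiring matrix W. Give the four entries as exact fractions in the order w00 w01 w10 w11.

-1 -1/2 0 1

obs A: pose=(7,-8,S) → sL=30/113, sR=6/25, mL=-1089/2825, mR=6/25
obs B: pose=(7,-1,W) → sL=60/89, sR=60/41, mL=-5130/3649, mR=60/41
sensor matrix S = [[30/113, 6/25], [60/89, 60/41]]; det S = 467424/2061685
solve [mL_A; mL_B] = S·[w00; w01] and [mR_A; mR_B] = S·[w10; w11]:
  w00 = -1, w01 = -1/2, w10 = 0, w11 = 1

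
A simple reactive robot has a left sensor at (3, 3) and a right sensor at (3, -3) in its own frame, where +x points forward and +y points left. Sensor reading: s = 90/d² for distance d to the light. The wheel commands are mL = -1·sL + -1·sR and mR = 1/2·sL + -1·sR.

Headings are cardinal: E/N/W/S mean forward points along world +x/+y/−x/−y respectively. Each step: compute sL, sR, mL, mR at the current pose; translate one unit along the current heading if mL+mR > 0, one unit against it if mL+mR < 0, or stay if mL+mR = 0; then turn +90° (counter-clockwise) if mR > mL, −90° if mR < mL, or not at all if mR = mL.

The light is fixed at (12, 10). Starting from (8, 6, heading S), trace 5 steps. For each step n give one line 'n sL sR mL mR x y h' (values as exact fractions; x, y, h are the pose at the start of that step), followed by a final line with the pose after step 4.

n=0: pose=(8,6,S); sL=9/5, sR=45/49; mL=-666/245, mR=-9/490; mL+mR=-1341/490 → advance -1; mR−mL=27/10 → turn +1·90°
n=1: pose=(8,7,E); sL=90, sR=90/37; mL=-3420/37, mR=1575/37; mL+mR=-1845/37 → advance -1; mR−mL=135 → turn +1·90°
n=2: pose=(7,7,N); sL=45/32, sR=45/2; mL=-765/32, mR=-1395/64; mL+mR=-2925/64 → advance -1; mR−mL=135/64 → turn +1·90°
n=3: pose=(7,6,W); sL=90/113, sR=18/13; mL=-3204/1469, mR=-1449/1469; mL+mR=-4653/1469 → advance -1; mR−mL=135/113 → turn +1·90°
n=4: pose=(8,6,S); sL=9/5, sR=45/49; mL=-666/245, mR=-9/490; mL+mR=-1341/490 → advance -1; mR−mL=27/10 → turn +1·90°

0 9/5 45/49 -666/245 -9/490 8 6 S
1 90 90/37 -3420/37 1575/37 8 7 E
2 45/32 45/2 -765/32 -1395/64 7 7 N
3 90/113 18/13 -3204/1469 -1449/1469 7 6 W
4 9/5 45/49 -666/245 -9/490 8 6 S
final 8 7 E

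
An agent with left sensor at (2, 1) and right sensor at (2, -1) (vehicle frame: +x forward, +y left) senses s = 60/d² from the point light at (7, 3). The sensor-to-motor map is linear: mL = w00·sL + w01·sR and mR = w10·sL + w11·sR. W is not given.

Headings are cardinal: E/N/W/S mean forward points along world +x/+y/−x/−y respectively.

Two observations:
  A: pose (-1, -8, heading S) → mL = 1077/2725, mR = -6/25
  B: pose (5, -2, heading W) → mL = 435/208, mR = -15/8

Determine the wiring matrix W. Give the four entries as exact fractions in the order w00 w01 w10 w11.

obs A: pose=(-1,-8,S) → sL=30/109, sR=6/25, mL=1077/2725, mR=-6/25
obs B: pose=(5,-2,W) → sL=15/13, sR=15/8, mL=435/208, mR=-15/8
sensor matrix S = [[30/109, 6/25], [15/13, 15/8]]; det S = 6777/28340
solve [mL_A; mL_B] = S·[w00; w01] and [mR_A; mR_B] = S·[w10; w11]:
  w00 = 1, w01 = 1/2, w10 = 0, w11 = -1

1 1/2 0 -1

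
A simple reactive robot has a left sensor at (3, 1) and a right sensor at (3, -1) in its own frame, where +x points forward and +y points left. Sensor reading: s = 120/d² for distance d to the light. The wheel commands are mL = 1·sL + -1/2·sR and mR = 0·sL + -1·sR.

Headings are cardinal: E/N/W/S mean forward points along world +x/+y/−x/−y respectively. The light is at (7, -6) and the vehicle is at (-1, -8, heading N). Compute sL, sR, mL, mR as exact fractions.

60/41 12/5 54/205 -12/5

left sensor world pos  = (-2, -5); dL² = 82
right sensor world pos = (0, -5); dR² = 50
sL = 120/82 = 60/41
sR = 120/50 = 12/5
mL = 1·sL + -1/2·sR = 54/205
mR = 0·sL + -1·sR = -12/5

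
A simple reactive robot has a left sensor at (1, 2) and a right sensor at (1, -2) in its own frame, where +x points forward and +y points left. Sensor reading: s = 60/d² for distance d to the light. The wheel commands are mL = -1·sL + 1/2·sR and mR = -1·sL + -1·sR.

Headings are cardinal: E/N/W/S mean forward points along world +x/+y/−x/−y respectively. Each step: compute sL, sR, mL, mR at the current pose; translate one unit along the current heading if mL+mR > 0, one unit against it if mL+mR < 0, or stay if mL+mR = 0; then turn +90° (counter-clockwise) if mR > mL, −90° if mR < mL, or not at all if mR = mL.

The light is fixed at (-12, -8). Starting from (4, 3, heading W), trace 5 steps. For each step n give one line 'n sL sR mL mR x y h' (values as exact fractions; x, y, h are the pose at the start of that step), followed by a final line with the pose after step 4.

0 10/51 30/197 -1205/10047 -3500/10047 4 3 W
1 20/123 12/101 -1282/12423 -3496/12423 5 3 N
2 5/39 15/97 -385/7566 -1070/3783 5 2 E
3 4/27 60/277 -298/7479 -2728/7479 4 2 S
4 10/51 30/197 -1205/10047 -3500/10047 4 3 W
final 5 3 N

n=0: pose=(4,3,W); sL=10/51, sR=30/197; mL=-1205/10047, mR=-3500/10047; mL+mR=-4705/10047 → advance -1; mR−mL=-45/197 → turn -1·90°
n=1: pose=(5,3,N); sL=20/123, sR=12/101; mL=-1282/12423, mR=-3496/12423; mL+mR=-4778/12423 → advance -1; mR−mL=-18/101 → turn -1·90°
n=2: pose=(5,2,E); sL=5/39, sR=15/97; mL=-385/7566, mR=-1070/3783; mL+mR=-2525/7566 → advance -1; mR−mL=-45/194 → turn -1·90°
n=3: pose=(4,2,S); sL=4/27, sR=60/277; mL=-298/7479, mR=-2728/7479; mL+mR=-3026/7479 → advance -1; mR−mL=-90/277 → turn -1·90°
n=4: pose=(4,3,W); sL=10/51, sR=30/197; mL=-1205/10047, mR=-3500/10047; mL+mR=-4705/10047 → advance -1; mR−mL=-45/197 → turn -1·90°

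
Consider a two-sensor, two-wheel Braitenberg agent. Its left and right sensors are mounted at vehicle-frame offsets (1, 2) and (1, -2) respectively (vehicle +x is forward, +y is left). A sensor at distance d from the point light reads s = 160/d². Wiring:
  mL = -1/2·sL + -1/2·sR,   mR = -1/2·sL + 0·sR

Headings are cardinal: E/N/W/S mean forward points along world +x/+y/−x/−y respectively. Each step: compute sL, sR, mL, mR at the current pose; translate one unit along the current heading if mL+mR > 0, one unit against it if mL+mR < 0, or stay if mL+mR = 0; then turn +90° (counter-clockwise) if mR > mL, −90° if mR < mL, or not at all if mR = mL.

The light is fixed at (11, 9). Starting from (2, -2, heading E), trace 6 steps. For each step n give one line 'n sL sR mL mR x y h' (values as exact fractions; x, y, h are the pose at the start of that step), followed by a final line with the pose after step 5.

n=0: pose=(2,-2,E); sL=32/29, sR=160/233; mL=-6048/6757, mR=-16/29; mL+mR=-9776/6757 → advance -1; mR−mL=80/233 → turn +1·90°
n=1: pose=(1,-2,N); sL=40/61, sR=40/41; mL=-2040/2501, mR=-20/61; mL+mR=-2860/2501 → advance -1; mR−mL=20/41 → turn +1·90°
n=2: pose=(1,-3,W); sL=160/317, sR=160/221; mL=-43040/70057, mR=-80/317; mL+mR=-60720/70057 → advance -1; mR−mL=80/221 → turn +1·90°
n=3: pose=(2,-3,S); sL=80/109, sR=16/29; mL=-2032/3161, mR=-40/109; mL+mR=-3192/3161 → advance -1; mR−mL=8/29 → turn +1·90°
n=4: pose=(2,-2,E); sL=32/29, sR=160/233; mL=-6048/6757, mR=-16/29; mL+mR=-9776/6757 → advance -1; mR−mL=80/233 → turn +1·90°
n=5: pose=(1,-2,N); sL=40/61, sR=40/41; mL=-2040/2501, mR=-20/61; mL+mR=-2860/2501 → advance -1; mR−mL=20/41 → turn +1·90°

0 32/29 160/233 -6048/6757 -16/29 2 -2 E
1 40/61 40/41 -2040/2501 -20/61 1 -2 N
2 160/317 160/221 -43040/70057 -80/317 1 -3 W
3 80/109 16/29 -2032/3161 -40/109 2 -3 S
4 32/29 160/233 -6048/6757 -16/29 2 -2 E
5 40/61 40/41 -2040/2501 -20/61 1 -2 N
final 1 -3 W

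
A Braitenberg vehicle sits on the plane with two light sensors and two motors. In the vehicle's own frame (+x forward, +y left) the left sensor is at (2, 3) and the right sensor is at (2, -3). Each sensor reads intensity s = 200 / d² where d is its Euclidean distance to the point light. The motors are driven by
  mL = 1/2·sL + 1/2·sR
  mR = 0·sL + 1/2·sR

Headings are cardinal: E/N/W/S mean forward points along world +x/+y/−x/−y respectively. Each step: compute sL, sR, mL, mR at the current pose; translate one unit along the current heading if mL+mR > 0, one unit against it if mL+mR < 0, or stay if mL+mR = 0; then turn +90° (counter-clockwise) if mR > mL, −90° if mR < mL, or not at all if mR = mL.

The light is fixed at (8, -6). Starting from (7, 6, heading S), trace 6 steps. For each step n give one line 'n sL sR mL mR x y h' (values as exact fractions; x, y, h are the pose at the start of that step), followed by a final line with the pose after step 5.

0 25/13 50/29 1375/754 25/29 7 6 S
1 200/73 40/41 5560/2993 20/41 7 5 W
2 100/97 20/17 1820/1649 10/17 6 5 N
3 8/9 200/81 136/81 100/81 6 6 E
4 25/13 50/29 1375/754 25/29 7 6 S
5 200/73 40/41 5560/2993 20/41 7 5 W
final 6 5 N

n=0: pose=(7,6,S); sL=25/13, sR=50/29; mL=1375/754, mR=25/29; mL+mR=2025/754 → advance +1; mR−mL=-25/26 → turn -1·90°
n=1: pose=(7,5,W); sL=200/73, sR=40/41; mL=5560/2993, mR=20/41; mL+mR=7020/2993 → advance +1; mR−mL=-100/73 → turn -1·90°
n=2: pose=(6,5,N); sL=100/97, sR=20/17; mL=1820/1649, mR=10/17; mL+mR=2790/1649 → advance +1; mR−mL=-50/97 → turn -1·90°
n=3: pose=(6,6,E); sL=8/9, sR=200/81; mL=136/81, mR=100/81; mL+mR=236/81 → advance +1; mR−mL=-4/9 → turn -1·90°
n=4: pose=(7,6,S); sL=25/13, sR=50/29; mL=1375/754, mR=25/29; mL+mR=2025/754 → advance +1; mR−mL=-25/26 → turn -1·90°
n=5: pose=(7,5,W); sL=200/73, sR=40/41; mL=5560/2993, mR=20/41; mL+mR=7020/2993 → advance +1; mR−mL=-100/73 → turn -1·90°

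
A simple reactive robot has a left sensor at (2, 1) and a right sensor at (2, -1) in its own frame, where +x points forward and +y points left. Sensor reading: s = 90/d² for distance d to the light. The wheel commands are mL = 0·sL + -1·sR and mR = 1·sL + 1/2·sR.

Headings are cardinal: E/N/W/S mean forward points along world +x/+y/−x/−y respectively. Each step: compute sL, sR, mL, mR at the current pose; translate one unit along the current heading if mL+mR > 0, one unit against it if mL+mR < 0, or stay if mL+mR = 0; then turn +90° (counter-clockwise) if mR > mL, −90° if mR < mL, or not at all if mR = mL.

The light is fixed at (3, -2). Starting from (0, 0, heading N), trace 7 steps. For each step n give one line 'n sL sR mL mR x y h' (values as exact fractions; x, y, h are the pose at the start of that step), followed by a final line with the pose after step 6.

n=0: pose=(0,0,N); sL=45/16, sR=9/2; mL=-9/2, mR=81/16; mL+mR=9/16 → advance +1; mR−mL=153/16 → turn +1·90°
n=1: pose=(0,1,W); sL=90/29, sR=90/41; mL=-90/41, mR=4995/1189; mL+mR=2385/1189 → advance +1; mR−mL=7605/1189 → turn +1·90°
n=2: pose=(-1,1,S); sL=9, sR=45/13; mL=-45/13, mR=279/26; mL+mR=189/26 → advance +1; mR−mL=369/26 → turn +1·90°
n=3: pose=(-1,0,E); sL=90/13, sR=18; mL=-18, mR=207/13; mL+mR=-27/13 → advance -1; mR−mL=441/13 → turn +1·90°
n=4: pose=(-2,0,N); sL=45/26, sR=45/16; mL=-45/16, mR=1305/416; mL+mR=135/416 → advance +1; mR−mL=2475/416 → turn +1·90°
n=5: pose=(-2,1,W); sL=90/53, sR=18/13; mL=-18/13, mR=1647/689; mL+mR=693/689 → advance +1; mR−mL=2601/689 → turn +1·90°
n=6: pose=(-3,1,S); sL=45/13, sR=9/5; mL=-9/5, mR=567/130; mL+mR=333/130 → advance +1; mR−mL=801/130 → turn +1·90°

0 45/16 9/2 -9/2 81/16 0 0 N
1 90/29 90/41 -90/41 4995/1189 0 1 W
2 9 45/13 -45/13 279/26 -1 1 S
3 90/13 18 -18 207/13 -1 0 E
4 45/26 45/16 -45/16 1305/416 -2 0 N
5 90/53 18/13 -18/13 1647/689 -2 1 W
6 45/13 9/5 -9/5 567/130 -3 1 S
final -3 0 E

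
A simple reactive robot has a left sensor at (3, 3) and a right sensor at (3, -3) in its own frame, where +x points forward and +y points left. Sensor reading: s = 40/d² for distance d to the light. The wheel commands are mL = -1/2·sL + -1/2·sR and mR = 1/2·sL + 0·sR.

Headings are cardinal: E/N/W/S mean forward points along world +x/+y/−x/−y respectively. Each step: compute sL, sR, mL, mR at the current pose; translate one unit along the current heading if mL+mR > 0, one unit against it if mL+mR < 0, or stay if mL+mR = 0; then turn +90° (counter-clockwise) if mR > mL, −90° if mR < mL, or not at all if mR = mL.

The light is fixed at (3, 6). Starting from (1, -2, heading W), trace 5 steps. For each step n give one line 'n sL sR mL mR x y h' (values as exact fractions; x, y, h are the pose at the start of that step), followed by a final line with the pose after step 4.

0 20/73 4/5 -196/365 10/73 1 -2 W
1 8/25 40/137 -1048/3425 4/25 2 -2 S
2 2 5/13 -31/26 1 2 -1 E
3 40/41 40/17 -1160/697 20/41 1 -1 N
4 20/73 4/5 -196/365 10/73 1 -2 W
final 2 -2 S

n=0: pose=(1,-2,W); sL=20/73, sR=4/5; mL=-196/365, mR=10/73; mL+mR=-2/5 → advance -1; mR−mL=246/365 → turn +1·90°
n=1: pose=(2,-2,S); sL=8/25, sR=40/137; mL=-1048/3425, mR=4/25; mL+mR=-20/137 → advance -1; mR−mL=1596/3425 → turn +1·90°
n=2: pose=(2,-1,E); sL=2, sR=5/13; mL=-31/26, mR=1; mL+mR=-5/26 → advance -1; mR−mL=57/26 → turn +1·90°
n=3: pose=(1,-1,N); sL=40/41, sR=40/17; mL=-1160/697, mR=20/41; mL+mR=-20/17 → advance -1; mR−mL=1500/697 → turn +1·90°
n=4: pose=(1,-2,W); sL=20/73, sR=4/5; mL=-196/365, mR=10/73; mL+mR=-2/5 → advance -1; mR−mL=246/365 → turn +1·90°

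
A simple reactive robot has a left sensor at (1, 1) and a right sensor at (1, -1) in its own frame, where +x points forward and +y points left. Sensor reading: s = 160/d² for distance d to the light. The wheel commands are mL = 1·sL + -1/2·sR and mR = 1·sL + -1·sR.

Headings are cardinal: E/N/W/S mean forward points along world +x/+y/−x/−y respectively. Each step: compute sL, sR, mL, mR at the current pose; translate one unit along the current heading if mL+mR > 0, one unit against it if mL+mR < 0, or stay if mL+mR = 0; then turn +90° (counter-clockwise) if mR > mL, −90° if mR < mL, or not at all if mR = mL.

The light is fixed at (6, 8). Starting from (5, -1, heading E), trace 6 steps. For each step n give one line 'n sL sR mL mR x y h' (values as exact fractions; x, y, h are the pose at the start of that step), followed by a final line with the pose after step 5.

n=0: pose=(5,-1,E); sL=5/2, sR=8/5; mL=17/10, mR=9/10; mL+mR=13/5 → advance +1; mR−mL=-4/5 → turn -1·90°
n=1: pose=(6,-1,S); sL=160/101, sR=160/101; mL=80/101, mR=0; mL+mR=80/101 → advance +1; mR−mL=-80/101 → turn -1·90°
n=2: pose=(6,-2,W); sL=80/61, sR=80/41; mL=840/2501, mR=-1600/2501; mL+mR=-760/2501 → advance -1; mR−mL=-40/41 → turn -1·90°
n=3: pose=(7,-2,N); sL=160/81, sR=32/17; mL=1424/1377, mR=128/1377; mL+mR=1552/1377 → advance +1; mR−mL=-16/17 → turn -1·90°
n=4: pose=(7,-1,E); sL=40/17, sR=20/13; mL=350/221, mR=180/221; mL+mR=530/221 → advance +1; mR−mL=-10/13 → turn -1·90°
n=5: pose=(8,-1,S); sL=160/109, sR=160/101; mL=7440/11009, mR=-1280/11009; mL+mR=6160/11009 → advance +1; mR−mL=-80/101 → turn -1·90°

0 5/2 8/5 17/10 9/10 5 -1 E
1 160/101 160/101 80/101 0 6 -1 S
2 80/61 80/41 840/2501 -1600/2501 6 -2 W
3 160/81 32/17 1424/1377 128/1377 7 -2 N
4 40/17 20/13 350/221 180/221 7 -1 E
5 160/109 160/101 7440/11009 -1280/11009 8 -1 S
final 8 -2 W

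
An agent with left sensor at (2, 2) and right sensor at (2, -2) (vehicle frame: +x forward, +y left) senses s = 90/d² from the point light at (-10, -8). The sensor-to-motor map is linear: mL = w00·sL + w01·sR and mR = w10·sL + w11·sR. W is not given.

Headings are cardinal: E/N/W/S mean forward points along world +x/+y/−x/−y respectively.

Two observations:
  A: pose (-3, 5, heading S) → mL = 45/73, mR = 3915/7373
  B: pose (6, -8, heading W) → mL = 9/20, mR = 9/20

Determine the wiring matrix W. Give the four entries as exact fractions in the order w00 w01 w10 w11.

obs A: pose=(-3,5,S) → sL=45/101, sR=45/73, mL=45/73, mR=3915/7373
obs B: pose=(6,-8,W) → sL=9/20, sR=9/20, mL=9/20, mR=9/20
sensor matrix S = [[45/101, 45/73], [9/20, 9/20]]; det S = -567/7373
solve [mL_A; mL_B] = S·[w00; w01] and [mR_A; mR_B] = S·[w10; w11]:
  w00 = 0, w01 = 1, w10 = 1/2, w11 = 1/2

0 1 1/2 1/2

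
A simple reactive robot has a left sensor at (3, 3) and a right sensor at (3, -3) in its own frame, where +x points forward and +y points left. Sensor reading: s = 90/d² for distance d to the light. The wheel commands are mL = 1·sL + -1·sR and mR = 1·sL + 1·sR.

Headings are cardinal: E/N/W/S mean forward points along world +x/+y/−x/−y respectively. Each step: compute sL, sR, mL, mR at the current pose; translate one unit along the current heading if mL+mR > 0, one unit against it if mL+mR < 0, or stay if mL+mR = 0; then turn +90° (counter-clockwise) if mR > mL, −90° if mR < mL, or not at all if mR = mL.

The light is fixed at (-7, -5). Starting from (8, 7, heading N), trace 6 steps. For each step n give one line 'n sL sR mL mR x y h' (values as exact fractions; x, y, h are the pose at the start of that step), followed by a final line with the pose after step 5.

n=0: pose=(8,7,N); sL=10/41, sR=10/61; mL=200/2501, mR=1020/2501; mL+mR=20/41 → advance +1; mR−mL=20/61 → turn +1·90°
n=1: pose=(8,8,W); sL=45/122, sR=9/40; mL=351/2440, mR=1449/2440; mL+mR=45/61 → advance +1; mR−mL=9/20 → turn +1·90°
n=2: pose=(7,8,S); sL=90/389, sR=90/221; mL=-15120/85969, mR=54900/85969; mL+mR=180/389 → advance +1; mR−mL=180/221 → turn +1·90°
n=3: pose=(7,7,E); sL=45/257, sR=9/37; mL=-648/9509, mR=3978/9509; mL+mR=90/257 → advance +1; mR−mL=18/37 → turn +1·90°
n=4: pose=(8,7,N); sL=10/41, sR=10/61; mL=200/2501, mR=1020/2501; mL+mR=20/41 → advance +1; mR−mL=20/61 → turn +1·90°
n=5: pose=(8,8,W); sL=45/122, sR=9/40; mL=351/2440, mR=1449/2440; mL+mR=45/61 → advance +1; mR−mL=9/20 → turn +1·90°

0 10/41 10/61 200/2501 1020/2501 8 7 N
1 45/122 9/40 351/2440 1449/2440 8 8 W
2 90/389 90/221 -15120/85969 54900/85969 7 8 S
3 45/257 9/37 -648/9509 3978/9509 7 7 E
4 10/41 10/61 200/2501 1020/2501 8 7 N
5 45/122 9/40 351/2440 1449/2440 8 8 W
final 7 8 S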